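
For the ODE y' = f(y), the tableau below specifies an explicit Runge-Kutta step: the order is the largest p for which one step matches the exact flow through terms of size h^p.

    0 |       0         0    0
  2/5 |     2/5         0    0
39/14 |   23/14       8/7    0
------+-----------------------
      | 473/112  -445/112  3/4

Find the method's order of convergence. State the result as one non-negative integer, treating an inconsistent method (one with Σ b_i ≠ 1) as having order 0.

b = (473/112, -445/112, 3/4)
c = (0, 2/5, 39/14)
Ac = (0, 0, 16/35)
Σ b_i: 473/112·1 + (-445/112)·1 + 3/4·1 = 1 ✓
b·c: (-445/112)·2/5 + 3/4·39/14 = 1/2 ✓
b·c²: (-445/112)·4/25 + 3/4·1521/196 = 20323/3920 ≠ 1/3 ⇒ order 2.
b·Ac: 3/4·16/35 = 12/35 ≠ 1/6

2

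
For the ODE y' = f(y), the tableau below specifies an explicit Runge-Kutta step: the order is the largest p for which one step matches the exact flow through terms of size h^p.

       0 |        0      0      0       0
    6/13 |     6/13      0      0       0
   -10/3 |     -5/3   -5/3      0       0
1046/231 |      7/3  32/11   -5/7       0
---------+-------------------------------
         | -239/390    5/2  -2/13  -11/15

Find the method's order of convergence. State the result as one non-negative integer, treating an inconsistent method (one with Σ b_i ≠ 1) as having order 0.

1

b = (-239/390, 5/2, -2/13, -11/15)
c = (0, 6/13, -10/3, 1046/231)
Ac = (0, 0, -10/13, 11182/3003)
Σ b_i: (-239/390)·1 + 5/2·1 + (-2/13)·1 + (-11/15)·1 = 1 ✓
b·c: 5/2·6/13 + (-2/13)·(-10/3) + (-11/15)·1046/231 = -521/315 ≠ 1/2 ⇒ order 1.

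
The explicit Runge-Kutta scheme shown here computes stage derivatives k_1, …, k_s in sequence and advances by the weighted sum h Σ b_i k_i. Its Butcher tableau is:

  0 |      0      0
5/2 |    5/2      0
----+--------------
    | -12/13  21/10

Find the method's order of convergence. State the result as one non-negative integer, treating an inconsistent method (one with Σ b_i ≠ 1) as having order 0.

b = (-12/13, 21/10)
c = (0, 5/2)
Σ b_i: (-12/13)·1 + 21/10·1 = 153/130 ≠ 1 ⇒ order 0.

0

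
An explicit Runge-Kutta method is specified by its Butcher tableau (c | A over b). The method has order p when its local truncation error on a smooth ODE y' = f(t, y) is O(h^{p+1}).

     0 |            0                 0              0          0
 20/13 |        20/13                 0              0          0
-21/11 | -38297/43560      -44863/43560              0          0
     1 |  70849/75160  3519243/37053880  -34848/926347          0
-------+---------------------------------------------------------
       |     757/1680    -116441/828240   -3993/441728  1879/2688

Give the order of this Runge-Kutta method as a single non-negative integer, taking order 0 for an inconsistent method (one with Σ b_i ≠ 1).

4

b = (757/1680, -116441/828240, -3993/441728, 1879/2688)
c = (0, 20/13, -21/11, 1)
Ac = (0, 0, -3451/2178, 819/3758)
Σ b_i: 757/1680·1 + (-116441/828240)·1 + (-3993/441728)·1 + 1879/2688·1 = 1 ✓
b·c: (-116441/828240)·20/13 + (-3993/441728)·(-21/11) + 1879/2688·1 = 1/2 ✓
b·c²: (-116441/828240)·400/169 + (-3993/441728)·441/121 + 1879/2688·1 = 1/3 ✓
b·Ac: (-3993/441728)·(-3451/2178) + 1879/2688·819/3758 = 1/6 ✓
b·c³: (-116441/828240)·8000/2197 + (-3993/441728)·(-9261/1331) + 1879/2688·1 = 1/4 ✓
b·(c∘Ac): (-3993/441728)·24157/7986 + 1879/2688·819/3758 = 1/8 ✓
b·Ac²: (-3993/441728)·(-34510/14157) + 1879/2688·2142/24427 = 1/12 ✓
b·A²c: 1879/2688·112/1879 = 1/24 ✓; 4 stages ⇒ order 4.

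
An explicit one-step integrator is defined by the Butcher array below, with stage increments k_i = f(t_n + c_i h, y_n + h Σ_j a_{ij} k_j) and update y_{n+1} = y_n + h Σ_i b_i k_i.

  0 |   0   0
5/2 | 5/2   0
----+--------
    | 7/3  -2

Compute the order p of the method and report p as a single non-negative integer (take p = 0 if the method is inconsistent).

b = (7/3, -2)
c = (0, 5/2)
Σ b_i: 7/3·1 + (-2)·1 = 1/3 ≠ 1 ⇒ order 0.

0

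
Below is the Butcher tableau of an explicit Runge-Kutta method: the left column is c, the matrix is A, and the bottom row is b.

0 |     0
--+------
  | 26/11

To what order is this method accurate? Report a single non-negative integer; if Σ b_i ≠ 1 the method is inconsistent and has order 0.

b = (26/11)
c = (0)
Σ b_i: 26/11·1 = 26/11 ≠ 1 ⇒ order 0.

0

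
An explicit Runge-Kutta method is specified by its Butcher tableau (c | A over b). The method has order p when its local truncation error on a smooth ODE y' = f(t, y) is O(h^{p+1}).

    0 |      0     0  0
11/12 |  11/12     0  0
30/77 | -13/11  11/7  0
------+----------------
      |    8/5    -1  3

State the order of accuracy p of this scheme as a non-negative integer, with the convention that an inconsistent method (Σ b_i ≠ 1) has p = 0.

b = (8/5, -1, 3)
c = (0, 11/12, 30/77)
Ac = (0, 0, 121/84)
Σ b_i: 8/5·1 + (-1)·1 + 3·1 = 18/5 ≠ 1 ⇒ order 0.

0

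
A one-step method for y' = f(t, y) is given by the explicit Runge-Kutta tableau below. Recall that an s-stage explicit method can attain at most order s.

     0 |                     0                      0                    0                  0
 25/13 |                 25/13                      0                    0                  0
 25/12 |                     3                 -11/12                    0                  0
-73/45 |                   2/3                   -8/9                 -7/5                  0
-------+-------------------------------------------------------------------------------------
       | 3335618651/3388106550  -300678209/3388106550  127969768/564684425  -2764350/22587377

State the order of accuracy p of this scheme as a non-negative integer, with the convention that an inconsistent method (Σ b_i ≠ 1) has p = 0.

3

b = (3335618651/3388106550, -300678209/3388106550, 127969768/564684425, -2764350/22587377)
c = (0, 25/13, 25/12, -73/45)
Ac = (0, 0, -275/156, -2165/468)
Σ b_i: 3335618651/3388106550·1 + (-300678209/3388106550)·1 + 127969768/564684425·1 + (-2764350/22587377)·1 = 1 ✓
b·c: (-300678209/3388106550)·25/13 + 127969768/564684425·25/12 + (-2764350/22587377)·(-73/45) = 1/2 ✓
b·c²: (-300678209/3388106550)·625/169 + 127969768/564684425·625/144 + (-2764350/22587377)·5329/2025 = 1/3 ✓
b·Ac: 127969768/564684425·(-275/156) + (-2764350/22587377)·(-2165/468) = 1/6 ✓
b·c³: (-300678209/3388106550)·15625/2197 + 127969768/564684425·15625/1728 + (-2764350/22587377)·(-389017/91125) = 1846136734523/951380319240 ≠ 1/4 ⇒ order 3.
b·(c∘Ac): 127969768/564684425·(-6875/1872) + (-2764350/22587377)·31609/4212 = -1542218825/880907703 ≠ 1/8
b·Ac²: 127969768/564684425·(-6875/2028) + (-2764350/22587377)·(-227875/24336) = 2661872075/7047261624 ≠ 1/12
b·A²c: (-2764350/22587377)·385/156 = -177379125/587271802 ≠ 1/24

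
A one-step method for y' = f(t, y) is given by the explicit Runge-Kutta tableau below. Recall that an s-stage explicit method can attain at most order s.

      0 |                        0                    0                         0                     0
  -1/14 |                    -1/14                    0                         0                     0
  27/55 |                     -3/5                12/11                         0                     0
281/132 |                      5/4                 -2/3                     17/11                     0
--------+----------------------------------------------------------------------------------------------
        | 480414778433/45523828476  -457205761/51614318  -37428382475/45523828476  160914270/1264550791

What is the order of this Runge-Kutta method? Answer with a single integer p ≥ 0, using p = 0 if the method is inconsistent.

b = (480414778433/45523828476, -457205761/51614318, -37428382475/45523828476, 160914270/1264550791)
c = (0, -1/14, 27/55, 281/132)
Ac = (0, 0, -6/77, 10244/12705)
Σ b_i: 480414778433/45523828476·1 + (-457205761/51614318)·1 + (-37428382475/45523828476)·1 + 160914270/1264550791·1 = 1 ✓
b·c: (-457205761/51614318)·(-1/14) + (-37428382475/45523828476)·27/55 + 160914270/1264550791·281/132 = 1/2 ✓
b·c²: (-457205761/51614318)·1/196 + (-37428382475/45523828476)·729/3025 + 160914270/1264550791·78961/17424 = 1/3 ✓
b·Ac: (-37428382475/45523828476)·(-6/77) + 160914270/1264550791·10244/12705 = 1/6 ✓
b·c³: (-457205761/51614318)·(-1/2744) + (-37428382475/45523828476)·19683/166375 + 160914270/1264550791·22188041/2299968 = 14449080947023/12746671973280 ≠ 1/4 ⇒ order 3.
b·(c∘Ac): (-37428382475/45523828476)·(-162/4235) + 160914270/1264550791·719641/419265 = 145977796771/584222465442 ≠ 1/8
b·Ac²: (-37428382475/45523828476)·3/539 + 160914270/1264550791·3610267/9782850 = 247618913963/5842224654420 ≠ 1/12
b·A²c: 160914270/1264550791·(-102/847) = -135646740/8851855537 ≠ 1/24

3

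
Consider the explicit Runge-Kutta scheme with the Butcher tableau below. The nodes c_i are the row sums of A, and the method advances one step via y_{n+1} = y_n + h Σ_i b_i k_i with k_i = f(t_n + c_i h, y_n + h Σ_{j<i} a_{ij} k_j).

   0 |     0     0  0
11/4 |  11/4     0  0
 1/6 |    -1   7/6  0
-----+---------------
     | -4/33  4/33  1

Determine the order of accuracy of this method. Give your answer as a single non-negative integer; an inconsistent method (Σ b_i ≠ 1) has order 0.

2

b = (-4/33, 4/33, 1)
c = (0, 11/4, 1/6)
Ac = (0, 0, 77/24)
Σ b_i: (-4/33)·1 + 4/33·1 + 1·1 = 1 ✓
b·c: 4/33·11/4 + 1·1/6 = 1/2 ✓
b·c²: 4/33·121/16 + 1·1/36 = 17/18 ≠ 1/3 ⇒ order 2.
b·Ac: 1·77/24 = 77/24 ≠ 1/6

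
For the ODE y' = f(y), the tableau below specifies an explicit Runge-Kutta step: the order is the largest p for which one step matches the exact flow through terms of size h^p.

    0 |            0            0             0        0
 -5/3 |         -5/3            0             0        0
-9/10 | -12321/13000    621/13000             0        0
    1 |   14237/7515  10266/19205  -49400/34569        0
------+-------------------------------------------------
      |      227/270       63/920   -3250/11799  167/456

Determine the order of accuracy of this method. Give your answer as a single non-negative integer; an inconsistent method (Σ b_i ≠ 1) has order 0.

4

b = (227/270, 63/920, -3250/11799, 167/456)
c = (0, -5/3, -9/10, 1)
Ac = (0, 0, -207/2600, 66/167)
Σ b_i: 227/270·1 + 63/920·1 + (-3250/11799)·1 + 167/456·1 = 1 ✓
b·c: 63/920·(-5/3) + (-3250/11799)·(-9/10) + 167/456·1 = 1/2 ✓
b·c²: 63/920·25/9 + (-3250/11799)·81/100 + 167/456·1 = 1/3 ✓
b·Ac: (-3250/11799)·(-207/2600) + 167/456·66/167 = 1/6 ✓
b·c³: 63/920·(-125/27) + (-3250/11799)·(-729/1000) + 167/456·1 = 1/4 ✓
b·(c∘Ac): (-3250/11799)·1863/26000 + 167/456·66/167 = 1/8 ✓
b·Ac²: (-3250/11799)·69/520 + 167/456·164/501 = 1/12 ✓
b·A²c: 167/456·19/167 = 1/24 ✓; 4 stages ⇒ order 4.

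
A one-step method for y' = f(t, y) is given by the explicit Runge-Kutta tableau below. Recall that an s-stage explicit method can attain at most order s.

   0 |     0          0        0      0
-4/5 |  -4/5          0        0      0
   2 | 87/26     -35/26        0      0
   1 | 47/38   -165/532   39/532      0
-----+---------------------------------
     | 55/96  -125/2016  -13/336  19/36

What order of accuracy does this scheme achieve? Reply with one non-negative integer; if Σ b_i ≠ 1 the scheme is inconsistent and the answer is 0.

b = (55/96, -125/2016, -13/336, 19/36)
c = (0, -4/5, 2, 1)
Ac = (0, 0, 14/13, 15/38)
Σ b_i: 55/96·1 + (-125/2016)·1 + (-13/336)·1 + 19/36·1 = 1 ✓
b·c: (-125/2016)·(-4/5) + (-13/336)·2 + 19/36·1 = 1/2 ✓
b·c²: (-125/2016)·16/25 + (-13/336)·4 + 19/36·1 = 1/3 ✓
b·Ac: (-13/336)·14/13 + 19/36·15/38 = 1/6 ✓
b·c³: (-125/2016)·(-64/125) + (-13/336)·8 + 19/36·1 = 1/4 ✓
b·(c∘Ac): (-13/336)·28/13 + 19/36·15/38 = 1/8 ✓
b·Ac²: (-13/336)·(-56/65) + 19/36·9/95 = 1/12 ✓
b·A²c: 19/36·3/38 = 1/24 ✓; 4 stages ⇒ order 4.

4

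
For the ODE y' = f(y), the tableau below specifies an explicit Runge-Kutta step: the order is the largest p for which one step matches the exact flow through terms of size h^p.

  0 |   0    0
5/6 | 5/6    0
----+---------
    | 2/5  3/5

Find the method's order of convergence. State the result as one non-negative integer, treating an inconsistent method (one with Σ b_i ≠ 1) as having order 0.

2

b = (2/5, 3/5)
c = (0, 5/6)
Σ b_i: 2/5·1 + 3/5·1 = 1 ✓
b·c: 3/5·5/6 = 1/2 ✓; 2 stages ⇒ order 2.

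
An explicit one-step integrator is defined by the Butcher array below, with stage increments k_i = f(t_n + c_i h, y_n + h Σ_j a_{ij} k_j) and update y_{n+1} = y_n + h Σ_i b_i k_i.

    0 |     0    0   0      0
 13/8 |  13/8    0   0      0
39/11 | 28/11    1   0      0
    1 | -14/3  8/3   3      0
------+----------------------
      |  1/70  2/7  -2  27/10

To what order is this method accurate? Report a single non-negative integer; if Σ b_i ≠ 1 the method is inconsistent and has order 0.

1

b = (1/70, 2/7, -2, 27/10)
c = (0, 13/8, 39/11, 1)
Ac = (0, 0, 13/8, 494/33)
Σ b_i: 1/70·1 + 2/7·1 + (-2)·1 + 27/10·1 = 1 ✓
b·c: 2/7·13/8 + (-2)·39/11 + 27/10·1 = -6047/1540 ≠ 1/2 ⇒ order 1.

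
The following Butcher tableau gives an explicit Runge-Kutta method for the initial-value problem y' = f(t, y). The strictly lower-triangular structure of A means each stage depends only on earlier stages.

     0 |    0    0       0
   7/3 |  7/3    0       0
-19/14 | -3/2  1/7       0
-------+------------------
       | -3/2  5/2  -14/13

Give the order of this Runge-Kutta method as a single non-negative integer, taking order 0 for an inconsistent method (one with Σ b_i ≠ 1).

b = (-3/2, 5/2, -14/13)
c = (0, 7/3, -19/14)
Ac = (0, 0, 1/3)
Σ b_i: (-3/2)·1 + 5/2·1 + (-14/13)·1 = -1/13 ≠ 1 ⇒ order 0.

0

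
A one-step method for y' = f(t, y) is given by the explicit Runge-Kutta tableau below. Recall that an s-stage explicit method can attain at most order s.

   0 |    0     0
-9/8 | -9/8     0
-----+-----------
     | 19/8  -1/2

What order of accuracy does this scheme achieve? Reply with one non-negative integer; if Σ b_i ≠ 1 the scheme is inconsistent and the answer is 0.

b = (19/8, -1/2)
c = (0, -9/8)
Σ b_i: 19/8·1 + (-1/2)·1 = 15/8 ≠ 1 ⇒ order 0.

0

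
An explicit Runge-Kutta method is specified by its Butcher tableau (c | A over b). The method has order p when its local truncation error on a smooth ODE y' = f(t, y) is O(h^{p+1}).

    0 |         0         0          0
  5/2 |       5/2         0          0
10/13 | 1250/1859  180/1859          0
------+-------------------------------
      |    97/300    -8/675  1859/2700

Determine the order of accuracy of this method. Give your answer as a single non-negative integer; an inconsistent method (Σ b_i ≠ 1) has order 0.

3

b = (97/300, -8/675, 1859/2700)
c = (0, 5/2, 10/13)
Ac = (0, 0, 450/1859)
Σ b_i: 97/300·1 + (-8/675)·1 + 1859/2700·1 = 1 ✓
b·c: (-8/675)·5/2 + 1859/2700·10/13 = 1/2 ✓
b·c²: (-8/675)·25/4 + 1859/2700·100/169 = 1/3 ✓
b·Ac: 1859/2700·450/1859 = 1/6 ✓; 3 stages ⇒ order 3.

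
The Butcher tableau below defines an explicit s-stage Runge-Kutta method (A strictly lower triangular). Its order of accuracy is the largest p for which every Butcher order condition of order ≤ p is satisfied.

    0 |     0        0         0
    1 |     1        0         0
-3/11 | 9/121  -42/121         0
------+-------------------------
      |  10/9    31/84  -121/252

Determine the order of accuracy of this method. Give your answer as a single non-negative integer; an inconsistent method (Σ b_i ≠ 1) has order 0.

b = (10/9, 31/84, -121/252)
c = (0, 1, -3/11)
Ac = (0, 0, -42/121)
Σ b_i: 10/9·1 + 31/84·1 + (-121/252)·1 = 1 ✓
b·c: 31/84·1 + (-121/252)·(-3/11) = 1/2 ✓
b·c²: 31/84·1 + (-121/252)·9/121 = 1/3 ✓
b·Ac: (-121/252)·(-42/121) = 1/6 ✓; 3 stages ⇒ order 3.

3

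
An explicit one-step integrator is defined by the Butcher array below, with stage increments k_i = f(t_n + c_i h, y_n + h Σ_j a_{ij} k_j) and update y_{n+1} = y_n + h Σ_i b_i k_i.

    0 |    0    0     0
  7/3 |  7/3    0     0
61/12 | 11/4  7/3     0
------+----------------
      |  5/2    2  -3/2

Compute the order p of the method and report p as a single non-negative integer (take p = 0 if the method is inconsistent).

b = (5/2, 2, -3/2)
c = (0, 7/3, 61/12)
Ac = (0, 0, 49/9)
Σ b_i: 5/2·1 + 2·1 + (-3/2)·1 = 3 ≠ 1 ⇒ order 0.

0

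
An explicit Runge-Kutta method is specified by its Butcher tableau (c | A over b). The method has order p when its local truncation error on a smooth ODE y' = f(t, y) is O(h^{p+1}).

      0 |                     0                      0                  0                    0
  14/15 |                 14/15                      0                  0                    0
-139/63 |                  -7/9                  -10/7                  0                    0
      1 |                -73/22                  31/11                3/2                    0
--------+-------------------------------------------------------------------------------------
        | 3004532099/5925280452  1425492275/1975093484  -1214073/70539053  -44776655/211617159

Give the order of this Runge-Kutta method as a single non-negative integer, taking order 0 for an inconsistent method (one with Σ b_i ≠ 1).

3

b = (3004532099/5925280452, 1425492275/1975093484, -1214073/70539053, -44776655/211617159)
c = (0, 14/15, -139/63, 1)
Ac = (0, 0, -4/3, -523/770)
Σ b_i: 3004532099/5925280452·1 + 1425492275/1975093484·1 + (-1214073/70539053)·1 + (-44776655/211617159)·1 = 1 ✓
b·c: 1425492275/1975093484·14/15 + (-1214073/70539053)·(-139/63) + (-44776655/211617159)·1 = 1/2 ✓
b·c²: 1425492275/1975093484·196/225 + (-1214073/70539053)·19321/3969 + (-44776655/211617159)·1 = 1/3 ✓
b·Ac: (-1214073/70539053)·(-4/3) + (-44776655/211617159)·(-523/770) = 1/6 ✓
b·c³: 1425492275/1975093484·2744/3375 + (-1214073/70539053)·(-2685619/250047) + (-44776655/211617159)·1 = 112000130638/199978215255 ≠ 1/4 ⇒ order 3.
b·(c∘Ac): (-1214073/70539053)·556/189 + (-44776655/211617159)·(-523/770) = 39397117/423234318 ≠ 1/8
b·Ac²: (-1214073/70539053)·(-56/45) + (-44776655/211617159)·7099619/727650 = -817140489469/399956430510 ≠ 1/12
b·A²c: (-44776655/211617159)·(-2) = 89553310/211617159 ≠ 1/24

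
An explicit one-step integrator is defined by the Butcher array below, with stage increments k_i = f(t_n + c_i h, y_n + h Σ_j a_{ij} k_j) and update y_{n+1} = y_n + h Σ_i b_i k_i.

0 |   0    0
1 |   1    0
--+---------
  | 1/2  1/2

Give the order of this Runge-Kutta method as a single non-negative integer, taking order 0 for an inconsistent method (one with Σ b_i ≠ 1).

b = (1/2, 1/2)
c = (0, 1)
Σ b_i: 1/2·1 + 1/2·1 = 1 ✓
b·c: 1/2·1 = 1/2 ✓; 2 stages ⇒ order 2.

2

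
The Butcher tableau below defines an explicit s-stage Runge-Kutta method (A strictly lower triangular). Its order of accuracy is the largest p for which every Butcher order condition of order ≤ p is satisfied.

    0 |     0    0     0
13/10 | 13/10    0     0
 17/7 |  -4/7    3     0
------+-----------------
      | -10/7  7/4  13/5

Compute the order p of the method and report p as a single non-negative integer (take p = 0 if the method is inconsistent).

b = (-10/7, 7/4, 13/5)
c = (0, 13/10, 17/7)
Ac = (0, 0, 39/10)
Σ b_i: (-10/7)·1 + 7/4·1 + 13/5·1 = 409/140 ≠ 1 ⇒ order 0.

0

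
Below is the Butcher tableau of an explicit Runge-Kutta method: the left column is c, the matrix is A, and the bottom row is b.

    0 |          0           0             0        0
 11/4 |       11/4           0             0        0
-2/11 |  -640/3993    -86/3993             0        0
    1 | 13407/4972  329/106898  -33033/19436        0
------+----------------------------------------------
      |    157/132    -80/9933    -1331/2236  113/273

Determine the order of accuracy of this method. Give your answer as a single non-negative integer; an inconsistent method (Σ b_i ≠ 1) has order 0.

b = (157/132, -80/9933, -1331/2236, 113/273)
c = (0, 11/4, -2/11, 1)
Ac = (0, 0, -43/726, 287/904)
Σ b_i: 157/132·1 + (-80/9933)·1 + (-1331/2236)·1 + 113/273·1 = 1 ✓
b·c: (-80/9933)·11/4 + (-1331/2236)·(-2/11) + 113/273·1 = 1/2 ✓
b·c²: (-80/9933)·121/16 + (-1331/2236)·4/121 + 113/273·1 = 1/3 ✓
b·Ac: (-1331/2236)·(-43/726) + 113/273·287/904 = 1/6 ✓
b·c³: (-80/9933)·1331/64 + (-1331/2236)·(-8/1331) + 113/273·1 = 1/4 ✓
b·(c∘Ac): (-1331/2236)·43/3993 + 113/273·287/904 = 1/8 ✓
b·Ac²: (-1331/2236)·(-43/264) + 113/273·(-119/3616) = 1/12 ✓
b·A²c: 113/273·91/904 = 1/24 ✓; 4 stages ⇒ order 4.

4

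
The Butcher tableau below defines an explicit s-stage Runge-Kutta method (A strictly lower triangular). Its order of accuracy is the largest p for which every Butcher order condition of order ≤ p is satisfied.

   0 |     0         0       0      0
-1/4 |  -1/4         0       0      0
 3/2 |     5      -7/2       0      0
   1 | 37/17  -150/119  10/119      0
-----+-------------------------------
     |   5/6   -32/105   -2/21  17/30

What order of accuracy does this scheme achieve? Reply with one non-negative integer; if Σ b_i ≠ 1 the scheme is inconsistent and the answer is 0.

4

b = (5/6, -32/105, -2/21, 17/30)
c = (0, -1/4, 3/2, 1)
Ac = (0, 0, 7/8, 15/34)
Σ b_i: 5/6·1 + (-32/105)·1 + (-2/21)·1 + 17/30·1 = 1 ✓
b·c: (-32/105)·(-1/4) + (-2/21)·3/2 + 17/30·1 = 1/2 ✓
b·c²: (-32/105)·1/16 + (-2/21)·9/4 + 17/30·1 = 1/3 ✓
b·Ac: (-2/21)·7/8 + 17/30·15/34 = 1/6 ✓
b·c³: (-32/105)·(-1/64) + (-2/21)·27/8 + 17/30·1 = 1/4 ✓
b·(c∘Ac): (-2/21)·21/16 + 17/30·15/34 = 1/8 ✓
b·Ac²: (-2/21)·(-7/32) + 17/30·15/136 = 1/12 ✓
b·A²c: 17/30·5/68 = 1/24 ✓; 4 stages ⇒ order 4.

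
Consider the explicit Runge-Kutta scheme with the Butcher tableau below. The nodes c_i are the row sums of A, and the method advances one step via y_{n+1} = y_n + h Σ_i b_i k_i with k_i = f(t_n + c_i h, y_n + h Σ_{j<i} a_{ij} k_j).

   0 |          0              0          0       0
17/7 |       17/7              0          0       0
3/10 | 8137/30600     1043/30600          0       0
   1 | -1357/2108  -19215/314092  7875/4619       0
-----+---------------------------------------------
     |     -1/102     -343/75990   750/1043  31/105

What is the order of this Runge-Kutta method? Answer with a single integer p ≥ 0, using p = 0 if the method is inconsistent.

b = (-1/102, -343/75990, 750/1043, 31/105)
c = (0, 17/7, 3/10, 1)
Ac = (0, 0, 149/1800, 45/124)
Σ b_i: (-1/102)·1 + (-343/75990)·1 + 750/1043·1 + 31/105·1 = 1 ✓
b·c: (-343/75990)·17/7 + 750/1043·3/10 + 31/105·1 = 1/2 ✓
b·c²: (-343/75990)·289/49 + 750/1043·9/100 + 31/105·1 = 1/3 ✓
b·Ac: 750/1043·149/1800 + 31/105·45/124 = 1/6 ✓
b·c³: (-343/75990)·4913/343 + 750/1043·27/1000 + 31/105·1 = 1/4 ✓
b·(c∘Ac): 750/1043·149/6000 + 31/105·45/124 = 1/8 ✓
b·Ac²: 750/1043·2533/12600 + 31/105·(-45/217) = 1/12 ✓
b·A²c: 31/105·35/248 = 1/24 ✓; 4 stages ⇒ order 4.

4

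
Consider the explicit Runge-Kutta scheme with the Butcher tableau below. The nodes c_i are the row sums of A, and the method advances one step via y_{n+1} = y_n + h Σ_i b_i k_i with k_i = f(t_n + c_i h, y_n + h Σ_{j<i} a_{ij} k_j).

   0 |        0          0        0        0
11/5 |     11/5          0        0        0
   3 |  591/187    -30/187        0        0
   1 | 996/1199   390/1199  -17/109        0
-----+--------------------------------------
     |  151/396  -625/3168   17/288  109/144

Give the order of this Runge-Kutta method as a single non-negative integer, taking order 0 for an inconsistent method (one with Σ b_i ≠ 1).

4

b = (151/396, -625/3168, 17/288, 109/144)
c = (0, 11/5, 3, 1)
Ac = (0, 0, -6/17, 27/109)
Σ b_i: 151/396·1 + (-625/3168)·1 + 17/288·1 + 109/144·1 = 1 ✓
b·c: (-625/3168)·11/5 + 17/288·3 + 109/144·1 = 1/2 ✓
b·c²: (-625/3168)·121/25 + 17/288·9 + 109/144·1 = 1/3 ✓
b·Ac: 17/288·(-6/17) + 109/144·27/109 = 1/6 ✓
b·c³: (-625/3168)·1331/125 + 17/288·27 + 109/144·1 = 1/4 ✓
b·(c∘Ac): 17/288·(-18/17) + 109/144·27/109 = 1/8 ✓
b·Ac²: 17/288·(-66/85) + 109/144·93/545 = 1/12 ✓
b·A²c: 109/144·6/109 = 1/24 ✓; 4 stages ⇒ order 4.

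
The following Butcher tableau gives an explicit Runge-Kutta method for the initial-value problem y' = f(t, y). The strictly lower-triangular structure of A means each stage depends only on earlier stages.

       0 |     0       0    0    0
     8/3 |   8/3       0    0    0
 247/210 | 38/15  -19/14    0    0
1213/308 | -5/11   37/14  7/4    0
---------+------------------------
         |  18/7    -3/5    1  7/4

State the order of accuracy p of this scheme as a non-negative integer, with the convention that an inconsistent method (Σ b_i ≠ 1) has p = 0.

b = (18/7, -3/5, 1, 7/4)
c = (0, 8/3, 247/210, 1213/308)
Ac = (0, 0, -76/21, 7649/840)
Σ b_i: 18/7·1 + (-3/5)·1 + 1·1 + 7/4·1 = 661/140 ≠ 1 ⇒ order 0.

0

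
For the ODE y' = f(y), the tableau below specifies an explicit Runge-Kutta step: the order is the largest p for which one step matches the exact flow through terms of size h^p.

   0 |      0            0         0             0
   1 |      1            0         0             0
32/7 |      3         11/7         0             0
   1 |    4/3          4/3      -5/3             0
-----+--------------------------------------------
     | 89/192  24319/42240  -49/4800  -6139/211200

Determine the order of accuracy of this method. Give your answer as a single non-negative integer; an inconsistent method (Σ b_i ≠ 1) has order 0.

3

b = (89/192, 24319/42240, -49/4800, -6139/211200)
c = (0, 1, 32/7, 1)
Ac = (0, 0, 11/7, -44/7)
Σ b_i: 89/192·1 + 24319/42240·1 + (-49/4800)·1 + (-6139/211200)·1 = 1 ✓
b·c: 24319/42240·1 + (-49/4800)·32/7 + (-6139/211200)·1 = 1/2 ✓
b·c²: 24319/42240·1 + (-49/4800)·1024/49 + (-6139/211200)·1 = 1/3 ✓
b·Ac: (-49/4800)·11/7 + (-6139/211200)·(-44/7) = 1/6 ✓
b·c³: 24319/42240·1 + (-49/4800)·32768/343 + (-6139/211200)·1 = -3/7 ≠ 1/4 ⇒ order 3.
b·(c∘Ac): (-49/4800)·352/49 + (-6139/211200)·(-44/7) = 7/64 ≠ 1/8
b·Ac²: (-49/4800)·11/7 + (-6139/211200)·(-4924/147) = 5309/5544 ≠ 1/12
b·A²c: (-6139/211200)·(-55/21) = 877/11520 ≠ 1/24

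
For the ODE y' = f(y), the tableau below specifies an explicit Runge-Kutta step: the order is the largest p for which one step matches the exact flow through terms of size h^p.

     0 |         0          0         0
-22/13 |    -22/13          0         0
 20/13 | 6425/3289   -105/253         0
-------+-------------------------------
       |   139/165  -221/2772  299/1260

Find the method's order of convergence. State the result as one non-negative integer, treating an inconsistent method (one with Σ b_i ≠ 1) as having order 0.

3

b = (139/165, -221/2772, 299/1260)
c = (0, -22/13, 20/13)
Ac = (0, 0, 210/299)
Σ b_i: 139/165·1 + (-221/2772)·1 + 299/1260·1 = 1 ✓
b·c: (-221/2772)·(-22/13) + 299/1260·20/13 = 1/2 ✓
b·c²: (-221/2772)·484/169 + 299/1260·400/169 = 1/3 ✓
b·Ac: 299/1260·210/299 = 1/6 ✓; 3 stages ⇒ order 3.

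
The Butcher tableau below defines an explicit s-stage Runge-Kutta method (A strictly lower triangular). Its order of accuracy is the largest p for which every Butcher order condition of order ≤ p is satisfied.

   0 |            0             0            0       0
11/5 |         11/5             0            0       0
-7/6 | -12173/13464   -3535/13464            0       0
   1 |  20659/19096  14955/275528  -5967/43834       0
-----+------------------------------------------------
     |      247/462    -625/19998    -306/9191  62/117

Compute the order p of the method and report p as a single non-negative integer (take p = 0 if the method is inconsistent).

b = (247/462, -625/19998, -306/9191, 62/117)
c = (0, 11/5, -7/6, 1)
Ac = (0, 0, -707/1224, 69/248)
Σ b_i: 247/462·1 + (-625/19998)·1 + (-306/9191)·1 + 62/117·1 = 1 ✓
b·c: (-625/19998)·11/5 + (-306/9191)·(-7/6) + 62/117·1 = 1/2 ✓
b·c²: (-625/19998)·121/25 + (-306/9191)·49/36 + 62/117·1 = 1/3 ✓
b·Ac: (-306/9191)·(-707/1224) + 62/117·69/248 = 1/6 ✓
b·c³: (-625/19998)·1331/125 + (-306/9191)·(-343/216) + 62/117·1 = 1/4 ✓
b·(c∘Ac): (-306/9191)·4949/7344 + 62/117·69/248 = 1/8 ✓
b·Ac²: (-306/9191)·(-7777/6120) + 62/117·12/155 = 1/12 ✓
b·A²c: 62/117·39/496 = 1/24 ✓; 4 stages ⇒ order 4.

4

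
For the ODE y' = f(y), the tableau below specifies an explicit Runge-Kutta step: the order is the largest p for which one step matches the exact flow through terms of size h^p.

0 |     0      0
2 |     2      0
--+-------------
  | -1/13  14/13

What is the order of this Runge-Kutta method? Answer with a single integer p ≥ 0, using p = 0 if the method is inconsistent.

b = (-1/13, 14/13)
c = (0, 2)
Σ b_i: (-1/13)·1 + 14/13·1 = 1 ✓
b·c: 14/13·2 = 28/13 ≠ 1/2 ⇒ order 1.

1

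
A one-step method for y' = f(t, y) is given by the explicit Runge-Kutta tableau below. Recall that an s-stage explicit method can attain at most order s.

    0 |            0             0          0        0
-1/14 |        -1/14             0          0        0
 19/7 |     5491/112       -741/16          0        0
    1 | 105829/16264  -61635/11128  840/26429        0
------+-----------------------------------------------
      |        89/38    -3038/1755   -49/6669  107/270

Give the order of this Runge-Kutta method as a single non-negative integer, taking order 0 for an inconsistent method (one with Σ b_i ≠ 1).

4

b = (89/38, -3038/1755, -49/6669, 107/270)
c = (0, -1/14, 19/7, 1)
Ac = (0, 0, 741/224, 825/1712)
Σ b_i: 89/38·1 + (-3038/1755)·1 + (-49/6669)·1 + 107/270·1 = 1 ✓
b·c: (-3038/1755)·(-1/14) + (-49/6669)·19/7 + 107/270·1 = 1/2 ✓
b·c²: (-3038/1755)·1/196 + (-49/6669)·361/49 + 107/270·1 = 1/3 ✓
b·Ac: (-49/6669)·741/224 + 107/270·825/1712 = 1/6 ✓
b·c³: (-3038/1755)·(-1/2744) + (-49/6669)·6859/343 + 107/270·1 = 1/4 ✓
b·(c∘Ac): (-49/6669)·14079/1568 + 107/270·825/1712 = 1/8 ✓
b·Ac²: (-49/6669)·(-741/3136) + 107/270·705/3424 = 1/12 ✓
b·A²c: 107/270·45/428 = 1/24 ✓; 4 stages ⇒ order 4.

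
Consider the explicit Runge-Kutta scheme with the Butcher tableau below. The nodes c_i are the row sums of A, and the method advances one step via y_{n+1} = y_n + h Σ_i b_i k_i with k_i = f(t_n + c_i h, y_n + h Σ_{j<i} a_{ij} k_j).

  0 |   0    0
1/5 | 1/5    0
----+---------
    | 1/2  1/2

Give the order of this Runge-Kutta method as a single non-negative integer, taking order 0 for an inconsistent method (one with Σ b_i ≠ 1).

1

b = (1/2, 1/2)
c = (0, 1/5)
Σ b_i: 1/2·1 + 1/2·1 = 1 ✓
b·c: 1/2·1/5 = 1/10 ≠ 1/2 ⇒ order 1.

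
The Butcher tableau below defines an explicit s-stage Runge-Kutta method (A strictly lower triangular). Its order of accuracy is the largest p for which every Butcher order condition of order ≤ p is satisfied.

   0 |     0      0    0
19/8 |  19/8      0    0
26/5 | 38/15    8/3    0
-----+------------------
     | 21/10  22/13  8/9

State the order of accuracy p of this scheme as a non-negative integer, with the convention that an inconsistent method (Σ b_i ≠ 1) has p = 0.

0

b = (21/10, 22/13, 8/9)
c = (0, 19/8, 26/5)
Ac = (0, 0, 19/3)
Σ b_i: 21/10·1 + 22/13·1 + 8/9·1 = 5477/1170 ≠ 1 ⇒ order 0.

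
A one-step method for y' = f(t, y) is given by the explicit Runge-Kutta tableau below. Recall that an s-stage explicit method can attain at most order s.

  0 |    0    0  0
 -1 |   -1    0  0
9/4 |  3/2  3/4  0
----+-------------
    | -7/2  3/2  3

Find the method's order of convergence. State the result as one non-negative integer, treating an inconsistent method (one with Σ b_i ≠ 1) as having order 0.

1

b = (-7/2, 3/2, 3)
c = (0, -1, 9/4)
Ac = (0, 0, -3/4)
Σ b_i: (-7/2)·1 + 3/2·1 + 3·1 = 1 ✓
b·c: 3/2·(-1) + 3·9/4 = 21/4 ≠ 1/2 ⇒ order 1.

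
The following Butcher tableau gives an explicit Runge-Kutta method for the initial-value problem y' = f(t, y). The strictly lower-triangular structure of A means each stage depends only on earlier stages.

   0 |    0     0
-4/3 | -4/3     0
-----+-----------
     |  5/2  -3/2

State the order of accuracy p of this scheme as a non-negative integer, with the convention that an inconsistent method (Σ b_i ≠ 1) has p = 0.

1

b = (5/2, -3/2)
c = (0, -4/3)
Σ b_i: 5/2·1 + (-3/2)·1 = 1 ✓
b·c: (-3/2)·(-4/3) = 2 ≠ 1/2 ⇒ order 1.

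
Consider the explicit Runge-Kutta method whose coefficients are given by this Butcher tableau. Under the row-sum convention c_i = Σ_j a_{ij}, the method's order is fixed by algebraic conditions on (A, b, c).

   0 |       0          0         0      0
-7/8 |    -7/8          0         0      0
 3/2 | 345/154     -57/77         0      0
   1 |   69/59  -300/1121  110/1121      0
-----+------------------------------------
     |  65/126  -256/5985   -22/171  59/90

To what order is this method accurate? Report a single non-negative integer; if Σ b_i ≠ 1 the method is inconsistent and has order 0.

4

b = (65/126, -256/5985, -22/171, 59/90)
c = (0, -7/8, 3/2, 1)
Ac = (0, 0, 57/88, 45/118)
Σ b_i: 65/126·1 + (-256/5985)·1 + (-22/171)·1 + 59/90·1 = 1 ✓
b·c: (-256/5985)·(-7/8) + (-22/171)·3/2 + 59/90·1 = 1/2 ✓
b·c²: (-256/5985)·49/64 + (-22/171)·9/4 + 59/90·1 = 1/3 ✓
b·Ac: (-22/171)·57/88 + 59/90·45/118 = 1/6 ✓
b·c³: (-256/5985)·(-343/512) + (-22/171)·27/8 + 59/90·1 = 1/4 ✓
b·(c∘Ac): (-22/171)·171/176 + 59/90·45/118 = 1/8 ✓
b·Ac²: (-22/171)·(-399/704) + 59/90·15/944 = 1/12 ✓
b·A²c: 59/90·15/236 = 1/24 ✓; 4 stages ⇒ order 4.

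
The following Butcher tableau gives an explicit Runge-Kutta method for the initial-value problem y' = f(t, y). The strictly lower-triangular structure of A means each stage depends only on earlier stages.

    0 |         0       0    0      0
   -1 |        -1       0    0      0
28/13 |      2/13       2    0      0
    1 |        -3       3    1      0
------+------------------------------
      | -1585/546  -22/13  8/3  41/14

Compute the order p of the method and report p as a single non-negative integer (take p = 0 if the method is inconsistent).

1

b = (-1585/546, -22/13, 8/3, 41/14)
c = (0, -1, 28/13, 1)
Ac = (0, 0, -2, -11/13)
Σ b_i: (-1585/546)·1 + (-22/13)·1 + 8/3·1 + 41/14·1 = 1 ✓
b·c: (-22/13)·(-1) + 8/3·28/13 + 41/14·1 = 5659/546 ≠ 1/2 ⇒ order 1.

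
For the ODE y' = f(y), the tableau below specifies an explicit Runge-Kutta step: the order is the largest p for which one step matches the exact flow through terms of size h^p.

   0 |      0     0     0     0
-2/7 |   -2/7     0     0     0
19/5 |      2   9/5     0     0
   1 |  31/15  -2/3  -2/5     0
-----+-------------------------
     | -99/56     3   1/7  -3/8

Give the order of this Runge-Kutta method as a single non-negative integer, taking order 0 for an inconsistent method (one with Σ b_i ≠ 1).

b = (-99/56, 3, 1/7, -3/8)
c = (0, -2/7, 19/5, 1)
Ac = (0, 0, -18/35, -698/525)
Σ b_i: (-99/56)·1 + 3·1 + 1/7·1 + (-3/8)·1 = 1 ✓
b·c: 3·(-2/7) + 1/7·19/5 + (-3/8)·1 = -193/280 ≠ 1/2 ⇒ order 1.

1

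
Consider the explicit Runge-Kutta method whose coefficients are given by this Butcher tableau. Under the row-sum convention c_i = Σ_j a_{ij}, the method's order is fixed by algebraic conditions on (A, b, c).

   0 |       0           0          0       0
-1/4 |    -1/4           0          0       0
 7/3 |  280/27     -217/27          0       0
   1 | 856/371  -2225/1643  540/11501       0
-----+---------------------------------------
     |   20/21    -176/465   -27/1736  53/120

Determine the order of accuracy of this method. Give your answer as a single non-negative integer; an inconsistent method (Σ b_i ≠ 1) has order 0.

4

b = (20/21, -176/465, -27/1736, 53/120)
c = (0, -1/4, 7/3, 1)
Ac = (0, 0, 217/108, 95/212)
Σ b_i: 20/21·1 + (-176/465)·1 + (-27/1736)·1 + 53/120·1 = 1 ✓
b·c: (-176/465)·(-1/4) + (-27/1736)·7/3 + 53/120·1 = 1/2 ✓
b·c²: (-176/465)·1/16 + (-27/1736)·49/9 + 53/120·1 = 1/3 ✓
b·Ac: (-27/1736)·217/108 + 53/120·95/212 = 1/6 ✓
b·c³: (-176/465)·(-1/64) + (-27/1736)·343/27 + 53/120·1 = 1/4 ✓
b·(c∘Ac): (-27/1736)·1519/324 + 53/120·95/212 = 1/8 ✓
b·Ac²: (-27/1736)·(-217/432) + 53/120·145/848 = 1/12 ✓
b·A²c: 53/120·5/53 = 1/24 ✓; 4 stages ⇒ order 4.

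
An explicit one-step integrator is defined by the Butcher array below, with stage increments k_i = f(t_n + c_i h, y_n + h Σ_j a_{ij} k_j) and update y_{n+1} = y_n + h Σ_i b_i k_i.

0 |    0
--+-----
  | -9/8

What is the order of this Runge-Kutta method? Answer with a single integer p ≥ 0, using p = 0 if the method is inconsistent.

b = (-9/8)
c = (0)
Σ b_i: (-9/8)·1 = -9/8 ≠ 1 ⇒ order 0.

0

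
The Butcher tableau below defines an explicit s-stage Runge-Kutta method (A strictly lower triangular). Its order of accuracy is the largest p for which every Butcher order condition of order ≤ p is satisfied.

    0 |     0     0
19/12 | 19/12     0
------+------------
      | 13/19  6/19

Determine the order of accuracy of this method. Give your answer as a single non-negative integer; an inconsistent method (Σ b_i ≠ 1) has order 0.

b = (13/19, 6/19)
c = (0, 19/12)
Σ b_i: 13/19·1 + 6/19·1 = 1 ✓
b·c: 6/19·19/12 = 1/2 ✓; 2 stages ⇒ order 2.

2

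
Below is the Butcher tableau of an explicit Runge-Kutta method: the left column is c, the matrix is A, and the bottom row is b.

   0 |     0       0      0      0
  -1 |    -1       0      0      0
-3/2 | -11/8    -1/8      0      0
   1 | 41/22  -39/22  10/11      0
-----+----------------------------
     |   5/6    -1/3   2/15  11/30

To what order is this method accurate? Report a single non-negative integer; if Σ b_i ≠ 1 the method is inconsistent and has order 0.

4

b = (5/6, -1/3, 2/15, 11/30)
c = (0, -1, -3/2, 1)
Ac = (0, 0, 1/8, 9/22)
Σ b_i: 5/6·1 + (-1/3)·1 + 2/15·1 + 11/30·1 = 1 ✓
b·c: (-1/3)·(-1) + 2/15·(-3/2) + 11/30·1 = 1/2 ✓
b·c²: (-1/3)·1 + 2/15·9/4 + 11/30·1 = 1/3 ✓
b·Ac: 2/15·1/8 + 11/30·9/22 = 1/6 ✓
b·c³: (-1/3)·(-1) + 2/15·(-27/8) + 11/30·1 = 1/4 ✓
b·(c∘Ac): 2/15·(-3/16) + 11/30·9/22 = 1/8 ✓
b·Ac²: 2/15·(-1/8) + 11/30·3/11 = 1/12 ✓
b·A²c: 11/30·5/44 = 1/24 ✓; 4 stages ⇒ order 4.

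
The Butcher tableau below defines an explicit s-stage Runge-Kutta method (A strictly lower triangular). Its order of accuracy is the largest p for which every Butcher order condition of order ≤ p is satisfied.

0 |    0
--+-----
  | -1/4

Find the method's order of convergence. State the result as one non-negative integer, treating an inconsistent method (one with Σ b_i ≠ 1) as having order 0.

0

b = (-1/4)
c = (0)
Σ b_i: (-1/4)·1 = -1/4 ≠ 1 ⇒ order 0.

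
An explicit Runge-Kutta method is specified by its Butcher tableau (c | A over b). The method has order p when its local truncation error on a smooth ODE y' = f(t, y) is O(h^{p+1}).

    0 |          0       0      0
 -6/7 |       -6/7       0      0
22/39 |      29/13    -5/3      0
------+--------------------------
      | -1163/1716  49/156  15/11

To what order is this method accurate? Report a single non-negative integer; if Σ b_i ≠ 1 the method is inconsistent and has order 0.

b = (-1163/1716, 49/156, 15/11)
c = (0, -6/7, 22/39)
Ac = (0, 0, 10/7)
Σ b_i: (-1163/1716)·1 + 49/156·1 + 15/11·1 = 1 ✓
b·c: 49/156·(-6/7) + 15/11·22/39 = 1/2 ✓
b·c²: 49/156·36/49 + 15/11·484/1521 = 337/507 ≠ 1/3 ⇒ order 2.
b·Ac: 15/11·10/7 = 150/77 ≠ 1/6

2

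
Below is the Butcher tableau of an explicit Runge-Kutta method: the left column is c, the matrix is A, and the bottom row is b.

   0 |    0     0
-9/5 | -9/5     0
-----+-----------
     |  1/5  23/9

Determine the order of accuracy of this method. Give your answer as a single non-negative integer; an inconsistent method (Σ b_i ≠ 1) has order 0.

0

b = (1/5, 23/9)
c = (0, -9/5)
Σ b_i: 1/5·1 + 23/9·1 = 124/45 ≠ 1 ⇒ order 0.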